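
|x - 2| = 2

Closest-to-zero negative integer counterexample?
Testing negative integers from -1 downward:
x = -1: LHS = |(-1) - 2| = |-3| = 3; 3 = 2 — FAILS  ← closest negative counterexample to 0

Answer: x = -1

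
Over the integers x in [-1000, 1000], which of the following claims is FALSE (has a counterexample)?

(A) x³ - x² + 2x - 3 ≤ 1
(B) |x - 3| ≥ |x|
(A) x = 2: LHS = 2³ - 2² + 2·2 - 3 = 5; 5 ≤ 1 — FAILS
(B) x = 2: LHS = |2 - 3| = |-1| = 1, RHS = |2| = 2; 1 ≥ 2 — FAILS

Answer: Both A and B are false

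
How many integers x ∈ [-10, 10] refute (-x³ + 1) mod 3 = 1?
Counterexamples in [-10, 10]: {-10, -8, -7, -5, -4, -2, -1, 1, 2, 4, 5, 7, 8, 10}.

Counting them gives 14 values.

Answer: 14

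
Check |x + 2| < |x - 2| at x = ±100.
x = 100: LHS = |100 + 2| = |102| = 102, RHS = |100 - 2| = |98| = 98; 102 < 98 — FAILS
x = -100: LHS = |(-100) + 2| = |-98| = 98, RHS = |(-100) - 2| = |-102| = 102; 98 < 102 — holds

Answer: Partially: fails for x = 100, holds for x = -100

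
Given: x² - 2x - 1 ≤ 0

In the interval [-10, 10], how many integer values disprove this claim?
Counterexamples in [-10, 10]: {-10, -9, -8, -7, -6, -5, -4, -3, -2, -1, 3, 4, 5, 6, 7, 8, 9, 10}.

Counting them gives 18 values.

Answer: 18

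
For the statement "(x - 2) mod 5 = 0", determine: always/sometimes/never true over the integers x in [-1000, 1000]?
Holds at x = 2: LHS = (2 - 2) mod 5 = 0 mod 5 = 0; 0 = 0 — holds
Fails at x = 0: LHS = (0 - 2) mod 5 = (-2) mod 5 = 3; 3 = 0 — FAILS
It is satisfied by some integers in the range but not all.

Answer: Sometimes true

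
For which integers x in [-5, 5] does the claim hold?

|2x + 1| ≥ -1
An absolute value is never negative, so the left side is ≥ 0 for every x, while the right side is -1. Tightest case in [-5, 5] is x = 0:
x = 0: LHS = |2·0 + 1| = |1| = 1; 1 ≥ -1 — holds
Hence LHS − RHS is never negative, i.e. LHS ≥ RHS throughout, so the relation holds for every integer in [-5, 5].

Answer: All integers in [-5, 5]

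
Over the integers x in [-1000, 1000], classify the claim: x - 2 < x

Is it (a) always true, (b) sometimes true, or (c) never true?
Over all integers in [-1000, 1000], LHS − RHS is largest at x = 0, where it equals -2:
x = 0: LHS = 0 - 2 = -2; -2 < 0 — holds
At the ends of the range:
x = -1000: LHS = (-1000) - 2 = -1002; -1002 < -1000 — holds
x = 1000: LHS = 1000 - 2 = 998; 998 < 1000 — holds
Hence LHS − RHS is never zero or positive, i.e. LHS < RHS throughout, so the relation holds for every integer in [-1000, 1000].

No counterexample exists.

Answer: Always true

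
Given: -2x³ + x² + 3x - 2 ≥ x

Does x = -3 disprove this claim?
Substitute x = -3 into the relation:
x = -3: LHS = -2·(-3)³ + (-3)² + 3·(-3) - 2 = 52; 52 ≥ -3 — holds

The claim holds here, so x = -3 is not a counterexample. (A counterexample exists elsewhere, e.g. x = 0.)

Answer: No, x = -3 is not a counterexample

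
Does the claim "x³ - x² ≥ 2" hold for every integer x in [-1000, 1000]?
The claim fails at x = 0:
x = 0: LHS = 0³ - 0² = 0; 0 ≥ 2 — FAILS

Because a single integer refutes it, the statement is false.

Answer: False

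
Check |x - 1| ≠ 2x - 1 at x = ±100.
x = 100: LHS = |100 - 1| = |99| = 99, RHS = 2·100 - 1 = 199; 99 ≠ 199 — holds
x = -100: LHS = |(-100) - 1| = |-101| = 101, RHS = 2·(-100) - 1 = -201; 101 ≠ -201 — holds

Answer: Yes, holds for both x = 100 and x = -100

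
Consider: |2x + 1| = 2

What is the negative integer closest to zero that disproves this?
Testing negative integers from -1 downward:
x = -1: LHS = |2·(-1) + 1| = |-1| = 1; 1 = 2 — FAILS  ← closest negative counterexample to 0

Answer: x = -1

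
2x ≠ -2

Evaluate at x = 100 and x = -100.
x = 100: LHS = 2·100 = 200; 200 ≠ -2 — holds
x = -100: LHS = 2·(-100) = -200; -200 ≠ -2 — holds

Answer: Yes, holds for both x = 100 and x = -100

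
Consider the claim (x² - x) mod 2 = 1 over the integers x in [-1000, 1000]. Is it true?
The claim fails at x = 0:
x = 0: LHS = (0² - 0) mod 2 = 0 mod 2 = 0; 0 = 1 — FAILS

Because a single integer refutes it, the statement is false.

Answer: False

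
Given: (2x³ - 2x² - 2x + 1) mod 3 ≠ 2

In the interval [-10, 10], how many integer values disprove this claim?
Counterexamples in [-10, 10]: {-10, -8, -7, -5, -4, -2, -1, 1, 2, 4, 5, 7, 8, 10}.

Counting them gives 14 values.

Answer: 14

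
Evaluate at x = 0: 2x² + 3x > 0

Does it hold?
x = 0: LHS = 2·0² + 3·0 = 0; 0 > 0 — FAILS

The relation fails at x = 0, so x = 0 is a counterexample.

Answer: No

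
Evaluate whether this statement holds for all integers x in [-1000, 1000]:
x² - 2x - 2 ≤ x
The claim fails at x = -1:
x = -1: LHS = (-1)² - 2·(-1) - 2 = 1; 1 ≤ -1 — FAILS

Because a single integer refutes it, the statement is false.

Answer: False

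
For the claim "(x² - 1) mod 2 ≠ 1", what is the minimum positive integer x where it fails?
Testing positive integers:
x = 1: LHS = (1² - 1) mod 2 = 0 mod 2 = 0; 0 ≠ 1 — holds
x = 2: LHS = (2² - 1) mod 2 = 3 mod 2 = 1; 1 ≠ 1 — FAILS  ← smallest positive counterexample

Answer: x = 2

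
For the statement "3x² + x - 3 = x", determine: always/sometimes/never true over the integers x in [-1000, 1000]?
Holds at x = 1: LHS = 3·1² + 1 - 3 = 1; 1 = 1 — holds
Fails at x = 0: LHS = 3·0² + 0 - 3 = -3; -3 = 0 — FAILS
It is satisfied by some integers in the range but not all.

Answer: Sometimes true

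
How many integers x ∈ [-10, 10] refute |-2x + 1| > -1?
An absolute value is never negative, so the left side is ≥ 0 for every x, while the right side is -1. Tightest case in [-10, 10] is x = 0:
x = 0: LHS = |-2·0 + 1| = |1| = 1; 1 > -1 — holds
Hence LHS − RHS is never zero or negative, i.e. LHS > RHS throughout, so the relation holds for every integer in [-10, 10].

No counterexample appears in that range.

Answer: 0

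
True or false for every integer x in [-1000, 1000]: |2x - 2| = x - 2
The claim fails at x = 0:
x = 0: LHS = |2·0 - 2| = |-2| = 2, RHS = 0 - 2 = -2; 2 = -2 — FAILS

Because a single integer refutes it, the statement is false.

Answer: False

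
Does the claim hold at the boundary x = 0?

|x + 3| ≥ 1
x = 0: LHS = |0 + 3| = |3| = 3; 3 ≥ 1 — holds

The relation is satisfied at x = 0.

Answer: Yes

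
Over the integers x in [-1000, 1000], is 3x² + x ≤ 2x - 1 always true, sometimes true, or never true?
Over all integers in [-1000, 1000], LHS − RHS is smallest at x = 0, where it equals 1:
x = 0: LHS = 3·0² + 0 = 0, RHS = 2·0 - 1 = -1; 0 ≤ -1 — FAILS
At the ends of the range:
x = -1000: LHS = 3·(-1000)² + (-1000) = 2999000, RHS = 2·(-1000) - 1 = -2001; 2999000 ≤ -2001 — FAILS
x = 1000: LHS = 3·1000² + 1000 = 3001000, RHS = 2·1000 - 1 = 1999; 3001000 ≤ 1999 — FAILS
Hence LHS − RHS is never zero or negative, i.e. LHS > RHS throughout, so the claimed relation (≤) fails for every integer in [-1000, 1000].

No integer in the range satisfies it.

Answer: Never true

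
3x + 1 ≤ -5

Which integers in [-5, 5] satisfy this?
Holds for: {-5, -4, -3, -2}
Fails for: {-1, 0, 1, 2, 3, 4, 5}

Answer: {-5, -4, -3, -2}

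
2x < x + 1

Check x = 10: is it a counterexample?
Substitute x = 10 into the relation:
x = 10: LHS = 2·10 = 20, RHS = 10 + 1 = 11; 20 < 11 — FAILS

Since the claim fails at x = 10, this value is a counterexample.

Answer: Yes, x = 10 is a counterexample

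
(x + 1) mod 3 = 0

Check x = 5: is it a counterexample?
Substitute x = 5 into the relation:
x = 5: LHS = (5 + 1) mod 3 = 6 mod 3 = 0; 0 = 0 — holds

The claim holds here, so x = 5 is not a counterexample. (A counterexample exists elsewhere, e.g. x = 0.)

Answer: No, x = 5 is not a counterexample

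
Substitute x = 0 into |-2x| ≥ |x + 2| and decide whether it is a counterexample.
Substitute x = 0 into the relation:
x = 0: LHS = |-2·0| = |0| = 0, RHS = |0 + 2| = |2| = 2; 0 ≥ 2 — FAILS

Since the claim fails at x = 0, this value is a counterexample.

Answer: Yes, x = 0 is a counterexample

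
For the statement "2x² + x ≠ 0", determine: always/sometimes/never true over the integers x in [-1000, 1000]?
Holds at x = 1: LHS = 2·1² + 1 = 3; 3 ≠ 0 — holds
Fails at x = 0: LHS = 2·0² + 0 = 0; 0 ≠ 0 — FAILS
It is satisfied by some integers in the range but not all.

Answer: Sometimes true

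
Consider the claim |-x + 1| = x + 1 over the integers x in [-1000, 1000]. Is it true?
The claim fails at x = 1:
x = 1: LHS = |-1 + 1| = |0| = 0, RHS = 1 + 1 = 2; 0 = 2 — FAILS

Because a single integer refutes it, the statement is false.

Answer: False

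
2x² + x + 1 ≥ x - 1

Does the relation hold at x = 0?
x = 0: LHS = 2·0² + 0 + 1 = 1, RHS = 0 - 1 = -1; 1 ≥ -1 — holds

The relation is satisfied at x = 0.

Answer: Yes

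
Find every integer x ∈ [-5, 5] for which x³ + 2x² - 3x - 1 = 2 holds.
Track d = LHS − RHS over the integers in [-5, 5]. Equality would need d = 0, but d changes sign only between consecutive integers, jumping over 0:
x = -3: LHS = (-3)³ + 2·(-3)² - 3·(-3) - 1 = -1; -1 = 2 — FAILS  (d = -3)
x = -2: LHS = (-2)³ + 2·(-2)² - 3·(-2) - 1 = 5; 5 = 2 — FAILS  (d = 3)
x = -1: LHS = (-1)³ + 2·(-1)² - 3·(-1) - 1 = 3; 3 = 2 — FAILS  (d = 1)
x = 0: LHS = 0³ + 2·0² - 3·0 - 1 = -1; -1 = 2 — FAILS  (d = -3)
x = 1: LHS = 1³ + 2·1² - 3·1 - 1 = -1; -1 = 2 — FAILS  (d = -3)
x = 2: LHS = 2³ + 2·2² - 3·2 - 1 = 9; 9 = 2 — FAILS  (d = 7)
Away from these crossings d keeps a constant sign, and checking every integer in [-5, 5] confirms d ≠ 0 throughout. Hence the two sides are never equal, so the claimed relation (=) fails for every integer in [-5, 5].

Answer: None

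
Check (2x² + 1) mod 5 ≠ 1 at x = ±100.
x = 100: LHS = (2·100² + 1) mod 5 = 20001 mod 5 = 1; 1 ≠ 1 — FAILS
x = -100: LHS = (2·(-100)² + 1) mod 5 = 20001 mod 5 = 1; 1 ≠ 1 — FAILS

Answer: No, fails for both x = 100 and x = -100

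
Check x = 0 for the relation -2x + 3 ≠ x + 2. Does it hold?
x = 0: LHS = -2·0 + 3 = 3, RHS = 0 + 2 = 2; 3 ≠ 2 — holds

The relation is satisfied at x = 0.

Answer: Yes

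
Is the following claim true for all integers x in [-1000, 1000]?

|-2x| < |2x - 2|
The claim fails at x = 1:
x = 1: LHS = |-2·1| = |-2| = 2, RHS = |2·1 - 2| = |0| = 0; 2 < 0 — FAILS

Because a single integer refutes it, the statement is false.

Answer: False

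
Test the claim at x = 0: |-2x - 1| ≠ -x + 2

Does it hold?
x = 0: LHS = |-2·0 - 1| = |-1| = 1, RHS = -0 + 2 = 2; 1 ≠ 2 — holds

The relation is satisfied at x = 0.

Answer: Yes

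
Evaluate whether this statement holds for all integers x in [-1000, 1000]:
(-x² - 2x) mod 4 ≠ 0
The claim fails at x = 0:
x = 0: LHS = (-0² - 2·0) mod 4 = 0 mod 4 = 0; 0 ≠ 0 — FAILS

Because a single integer refutes it, the statement is false.

Answer: False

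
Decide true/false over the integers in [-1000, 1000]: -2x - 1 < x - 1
The claim fails at x = 0:
x = 0: LHS = -2·0 - 1 = -1, RHS = 0 - 1 = -1; -1 < -1 — FAILS

Because a single integer refutes it, the statement is false.

Answer: False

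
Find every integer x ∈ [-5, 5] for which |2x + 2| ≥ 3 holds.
Holds for: {-5, -4, -3, 1, 2, 3, 4, 5}
Fails for: {-2, -1, 0}

Answer: {-5, -4, -3, 1, 2, 3, 4, 5}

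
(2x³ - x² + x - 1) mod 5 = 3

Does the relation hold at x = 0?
x = 0: LHS = (2·0³ - 0² + 0 - 1) mod 5 = (-1) mod 5 = 4; 4 = 3 — FAILS

The relation fails at x = 0, so x = 0 is a counterexample.

Answer: No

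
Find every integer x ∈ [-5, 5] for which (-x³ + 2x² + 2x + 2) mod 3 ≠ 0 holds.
Holds for: {-5, -3, -2, 0, 1, 3, 4}
Fails for: {-4, -1, 2, 5}

Answer: {-5, -3, -2, 0, 1, 3, 4}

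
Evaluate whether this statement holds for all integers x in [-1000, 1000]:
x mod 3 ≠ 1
The claim fails at x = 1:
x = 1: LHS = 1 mod 3 = 1; 1 ≠ 1 — FAILS

Because a single integer refutes it, the statement is false.

Answer: False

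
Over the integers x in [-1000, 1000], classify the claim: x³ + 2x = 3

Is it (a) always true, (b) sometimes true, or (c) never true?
Holds at x = 1: LHS = 1³ + 2·1 = 3; 3 = 3 — holds
Fails at x = 0: LHS = 0³ + 2·0 = 0; 0 = 3 — FAILS
It is satisfied by some integers in the range but not all.

Answer: Sometimes true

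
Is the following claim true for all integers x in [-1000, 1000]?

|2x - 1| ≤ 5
The claim fails at x = -3:
x = -3: LHS = |2·(-3) - 1| = |-7| = 7; 7 ≤ 5 — FAILS

Because a single integer refutes it, the statement is false.

Answer: False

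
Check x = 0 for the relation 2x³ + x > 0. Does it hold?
x = 0: LHS = 2·0³ + 0 = 0; 0 > 0 — FAILS

The relation fails at x = 0, so x = 0 is a counterexample.

Answer: No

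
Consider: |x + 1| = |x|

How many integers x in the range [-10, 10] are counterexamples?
Counterexamples in [-10, 10]: {-10, -9, -8, -7, -6, -5, -4, -3, -2, -1, 0, 1, 2, 3, 4, 5, 6, 7, 8, 9, 10}.

Counting them gives 21 values.

Answer: 21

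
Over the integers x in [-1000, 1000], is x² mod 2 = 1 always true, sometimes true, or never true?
Holds at x = 1: LHS = (1²) mod 2 = 1 mod 2 = 1; 1 = 1 — holds
Fails at x = 0: LHS = (0²) mod 2 = 0 mod 2 = 0; 0 = 1 — FAILS
It is satisfied by some integers in the range but not all.

Answer: Sometimes true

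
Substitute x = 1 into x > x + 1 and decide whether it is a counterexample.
Substitute x = 1 into the relation:
x = 1: RHS = 1 + 1 = 2; 1 > 2 — FAILS

Since the claim fails at x = 1, this value is a counterexample.

Answer: Yes, x = 1 is a counterexample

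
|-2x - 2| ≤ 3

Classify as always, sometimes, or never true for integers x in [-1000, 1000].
Holds at x = 0: LHS = |-2·0 - 2| = |-2| = 2; 2 ≤ 3 — holds
Fails at x = 1: LHS = |-2·1 - 2| = |-4| = 4; 4 ≤ 3 — FAILS
It is satisfied by some integers in the range but not all.

Answer: Sometimes true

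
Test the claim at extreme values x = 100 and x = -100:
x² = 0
x = 100: LHS = 100² = 10000; 10000 = 0 — FAILS
x = -100: LHS = (-100)² = 10000; 10000 = 0 — FAILS

Answer: No, fails for both x = 100 and x = -100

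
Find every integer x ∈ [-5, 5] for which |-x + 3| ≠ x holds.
Track d = LHS − RHS over the integers in [-5, 5]. Equality would need d = 0, but d changes sign only between consecutive integers, jumping over 0:
x = 1: LHS = |-1 + 3| = |2| = 2; 2 ≠ 1 — holds  (d = 1)
x = 2: LHS = |-2 + 3| = |1| = 1; 1 ≠ 2 — holds  (d = -1)
Away from these crossings d keeps a constant sign, and checking every integer in [-5, 5] confirms d ≠ 0 throughout. Hence the two sides are never equal, so the relation holds for every integer in [-5, 5].

Answer: All integers in [-5, 5]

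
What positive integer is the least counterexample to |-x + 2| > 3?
Testing positive integers:
x = 1: LHS = |-1 + 2| = |1| = 1; 1 > 3 — FAILS  ← smallest positive counterexample

Answer: x = 1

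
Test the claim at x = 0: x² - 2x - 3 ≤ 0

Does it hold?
x = 0: LHS = 0² - 2·0 - 3 = -3; -3 ≤ 0 — holds

The relation is satisfied at x = 0.

Answer: Yes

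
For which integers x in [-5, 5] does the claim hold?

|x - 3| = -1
An absolute value is never negative, so the left side is ≥ 0 for every x, while the right side is -1. Tightest case in [-5, 5] is x = 3:
x = 3: LHS = |3 - 3| = |0| = 0; 0 = -1 — FAILS
Hence LHS − RHS is never 0, i.e. the two sides are never equal, so the claimed relation (=) fails for every integer in [-5, 5].

Answer: None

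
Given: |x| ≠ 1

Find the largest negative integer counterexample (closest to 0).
Testing negative integers from -1 downward:
x = -1: LHS = |-1| = 1; 1 ≠ 1 — FAILS  ← closest negative counterexample to 0

Answer: x = -1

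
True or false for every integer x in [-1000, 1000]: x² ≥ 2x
The claim fails at x = 1:
x = 1: LHS = 1² = 1, RHS = 2·1 = 2; 1 ≥ 2 — FAILS

Because a single integer refutes it, the statement is false.

Answer: False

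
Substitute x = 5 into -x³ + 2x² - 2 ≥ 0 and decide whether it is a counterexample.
Substitute x = 5 into the relation:
x = 5: LHS = -5³ + 2·5² - 2 = -77; -77 ≥ 0 — FAILS

Since the claim fails at x = 5, this value is a counterexample.

Answer: Yes, x = 5 is a counterexample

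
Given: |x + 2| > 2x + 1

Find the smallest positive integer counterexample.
Testing positive integers:
x = 1: LHS = |1 + 2| = |3| = 3, RHS = 2·1 + 1 = 3; 3 > 3 — FAILS  ← smallest positive counterexample

Answer: x = 1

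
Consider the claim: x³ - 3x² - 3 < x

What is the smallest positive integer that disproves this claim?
Testing positive integers:
x = 1: LHS = 1³ - 3·1² - 3 = -5; -5 < 1 — holds
x = 2: LHS = 2³ - 3·2² - 3 = -7; -7 < 2 — holds
x = 3: LHS = 3³ - 3·3² - 3 = -3; -3 < 3 — holds
x = 4: LHS = 4³ - 3·4² - 3 = 13; 13 < 4 — FAILS  ← smallest positive counterexample

Answer: x = 4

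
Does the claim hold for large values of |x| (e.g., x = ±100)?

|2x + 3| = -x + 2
x = 100: LHS = |2·100 + 3| = |203| = 203, RHS = -100 + 2 = -98; 203 = -98 — FAILS
x = -100: LHS = |2·(-100) + 3| = |-197| = 197, RHS = -(-100) + 2 = 102; 197 = 102 — FAILS

Answer: No, fails for both x = 100 and x = -100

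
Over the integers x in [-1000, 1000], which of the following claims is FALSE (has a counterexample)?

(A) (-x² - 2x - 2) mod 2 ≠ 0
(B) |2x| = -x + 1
(A) x = 0: LHS = (-0² - 2·0 - 2) mod 2 = (-2) mod 2 = 0; 0 ≠ 0 — FAILS
(B) x = 0: LHS = |2·0| = |0| = 0, RHS = -0 + 1 = 1; 0 = 1 — FAILS

Answer: Both A and B are false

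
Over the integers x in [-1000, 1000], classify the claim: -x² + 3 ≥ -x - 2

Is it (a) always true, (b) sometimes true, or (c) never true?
Holds at x = 0: LHS = -0² + 3 = 3, RHS = -0 - 2 = -2; 3 ≥ -2 — holds
Fails at x = -2: LHS = -(-2)² + 3 = -1, RHS = -(-2) - 2 = 0; -1 ≥ 0 — FAILS
It is satisfied by some integers in the range but not all.

Answer: Sometimes true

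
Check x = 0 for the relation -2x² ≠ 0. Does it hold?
x = 0: LHS = -2·0² = 0; 0 ≠ 0 — FAILS

The relation fails at x = 0, so x = 0 is a counterexample.

Answer: No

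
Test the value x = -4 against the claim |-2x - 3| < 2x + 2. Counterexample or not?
Substitute x = -4 into the relation:
x = -4: LHS = |-2·(-4) - 3| = |5| = 5, RHS = 2·(-4) + 2 = -6; 5 < -6 — FAILS

Since the claim fails at x = -4, this value is a counterexample.

Answer: Yes, x = -4 is a counterexample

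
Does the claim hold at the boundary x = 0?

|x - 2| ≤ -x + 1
x = 0: LHS = |0 - 2| = |-2| = 2, RHS = -0 + 1 = 1; 2 ≤ 1 — FAILS

The relation fails at x = 0, so x = 0 is a counterexample.

Answer: No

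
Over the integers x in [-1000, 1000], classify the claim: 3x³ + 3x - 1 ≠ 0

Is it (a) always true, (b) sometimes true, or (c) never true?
Track d = LHS − RHS over the integers in [-1000, 1000]. Equality would need d = 0, but d changes sign only between consecutive integers, jumping over 0:
x = 0: LHS = 3·0³ + 3·0 - 1 = -1; -1 ≠ 0 — holds  (d = -1)
x = 1: LHS = 3·1³ + 3·1 - 1 = 5; 5 ≠ 0 — holds  (d = 5)
Away from these crossings d keeps a constant sign, and checking every integer in [-1000, 1000] confirms d ≠ 0 throughout. Hence the two sides are never equal, so the relation holds for every integer in [-1000, 1000].

No counterexample exists.

Answer: Always true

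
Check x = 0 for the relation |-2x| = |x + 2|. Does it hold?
x = 0: LHS = |-2·0| = |0| = 0, RHS = |0 + 2| = |2| = 2; 0 = 2 — FAILS

The relation fails at x = 0, so x = 0 is a counterexample.

Answer: No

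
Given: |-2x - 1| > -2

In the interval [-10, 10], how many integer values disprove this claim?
An absolute value is never negative, so the left side is ≥ 0 for every x, while the right side is -2. Tightest case in [-10, 10] is x = 0:
x = 0: LHS = |-2·0 - 1| = |-1| = 1; 1 > -2 — holds
Hence LHS − RHS is never zero or negative, i.e. LHS > RHS throughout, so the relation holds for every integer in [-10, 10].

No counterexample appears in that range.

Answer: 0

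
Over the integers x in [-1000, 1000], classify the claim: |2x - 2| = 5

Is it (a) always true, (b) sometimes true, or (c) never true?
Track d = LHS − RHS over the integers in [-1000, 1000]. Equality would need d = 0, but d changes sign only between consecutive integers, jumping over 0:
x = -2: LHS = |2·(-2) - 2| = |-6| = 6; 6 = 5 — FAILS  (d = 1)
x = -1: LHS = |2·(-1) - 2| = |-4| = 4; 4 = 5 — FAILS  (d = -1)
x = 3: LHS = |2·3 - 2| = |4| = 4; 4 = 5 — FAILS  (d = -1)
x = 4: LHS = |2·4 - 2| = |6| = 6; 6 = 5 — FAILS  (d = 1)
Away from these crossings d keeps a constant sign, and checking every integer in [-1000, 1000] confirms d ≠ 0 throughout. Hence the two sides are never equal, so the claimed relation (=) fails for every integer in [-1000, 1000].

No integer in the range satisfies it.

Answer: Never true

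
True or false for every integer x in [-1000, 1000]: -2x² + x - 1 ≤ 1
Over all integers in [-1000, 1000], LHS − RHS is largest at x = 0, where it equals -2:
x = 0: LHS = -2·0² + 0 - 1 = -1; -1 ≤ 1 — holds
At the ends of the range:
x = -1000: LHS = -2·(-1000)² + (-1000) - 1 = -2001001; -2001001 ≤ 1 — holds
x = 1000: LHS = -2·1000² + 1000 - 1 = -1999001; -1999001 ≤ 1 — holds
Hence LHS − RHS is never positive, i.e. LHS ≤ RHS throughout, so the relation holds for every integer in [-1000, 1000].

No counterexample exists.

Answer: True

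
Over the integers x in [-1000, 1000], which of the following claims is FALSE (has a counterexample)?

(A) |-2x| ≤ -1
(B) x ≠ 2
(A) x = 0: LHS = |-2·0| = |0| = 0; 0 ≤ -1 — FAILS
(B) x = 2: 2 ≠ 2 — FAILS

Answer: Both A and B are false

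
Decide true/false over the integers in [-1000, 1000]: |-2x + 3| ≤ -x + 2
The claim fails at x = 0:
x = 0: LHS = |-2·0 + 3| = |3| = 3, RHS = -0 + 2 = 2; 3 ≤ 2 — FAILS

Because a single integer refutes it, the statement is false.

Answer: False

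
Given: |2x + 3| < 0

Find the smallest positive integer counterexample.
Testing positive integers:
x = 1: LHS = |2·1 + 3| = |5| = 5; 5 < 0 — FAILS  ← smallest positive counterexample

Answer: x = 1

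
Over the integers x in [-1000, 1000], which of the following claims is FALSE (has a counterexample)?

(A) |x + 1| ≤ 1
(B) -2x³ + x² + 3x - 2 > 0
(A) x = 1: LHS = |1 + 1| = |2| = 2; 2 ≤ 1 — FAILS
(B) x = 0: LHS = -2·0³ + 0² + 3·0 - 2 = -2; -2 > 0 — FAILS

Answer: Both A and B are false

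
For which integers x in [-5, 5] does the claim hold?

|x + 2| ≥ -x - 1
Holds for: {-1, 0, 1, 2, 3, 4, 5}
Fails for: {-5, -4, -3, -2}

Answer: {-1, 0, 1, 2, 3, 4, 5}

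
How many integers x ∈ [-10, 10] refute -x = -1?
Counterexamples in [-10, 10]: {-10, -9, -8, -7, -6, -5, -4, -3, -2, -1, 0, 2, 3, 4, 5, 6, 7, 8, 9, 10}.

Counting them gives 20 values.

Answer: 20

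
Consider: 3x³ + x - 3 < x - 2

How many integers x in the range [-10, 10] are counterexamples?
Counterexamples in [-10, 10]: {1, 2, 3, 4, 5, 6, 7, 8, 9, 10}.

Counting them gives 10 values.

Answer: 10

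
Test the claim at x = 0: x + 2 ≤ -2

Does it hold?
x = 0: LHS = 0 + 2 = 2; 2 ≤ -2 — FAILS

The relation fails at x = 0, so x = 0 is a counterexample.

Answer: No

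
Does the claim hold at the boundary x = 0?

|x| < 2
x = 0: LHS = |0| = 0; 0 < 2 — holds

The relation is satisfied at x = 0.

Answer: Yes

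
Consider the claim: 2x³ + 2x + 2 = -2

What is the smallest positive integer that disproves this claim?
Testing positive integers:
x = 1: LHS = 2·1³ + 2·1 + 2 = 6; 6 = -2 — FAILS  ← smallest positive counterexample

Answer: x = 1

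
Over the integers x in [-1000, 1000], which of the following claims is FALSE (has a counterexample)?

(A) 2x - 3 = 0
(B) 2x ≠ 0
(A) x = 0: LHS = 2·0 - 3 = -3; -3 = 0 — FAILS
(B) x = 0: LHS = 2·0 = 0; 0 ≠ 0 — FAILS

Answer: Both A and B are false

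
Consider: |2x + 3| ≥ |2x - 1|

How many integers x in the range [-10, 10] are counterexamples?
Counterexamples in [-10, 10]: {-10, -9, -8, -7, -6, -5, -4, -3, -2, -1}.

Counting them gives 10 values.

Answer: 10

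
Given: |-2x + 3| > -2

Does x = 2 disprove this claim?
Substitute x = 2 into the relation:
x = 2: LHS = |-2·2 + 3| = |-1| = 1; 1 > -2 — holds

The relation holds at x = 2, so it is not a counterexample.

Answer: No, x = 2 is not a counterexample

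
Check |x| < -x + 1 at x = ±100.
x = 100: LHS = |100| = 100, RHS = -100 + 1 = -99; 100 < -99 — FAILS
x = -100: LHS = |-100| = 100, RHS = -(-100) + 1 = 101; 100 < 101 — holds

Answer: Partially: fails for x = 100, holds for x = -100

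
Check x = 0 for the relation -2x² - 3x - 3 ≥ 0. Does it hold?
x = 0: LHS = -2·0² - 3·0 - 3 = -3; -3 ≥ 0 — FAILS

The relation fails at x = 0, so x = 0 is a counterexample.

Answer: No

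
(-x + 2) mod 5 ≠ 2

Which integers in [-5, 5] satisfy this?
Holds for: {-4, -3, -2, -1, 1, 2, 3, 4}
Fails for: {-5, 0, 5}

Answer: {-4, -3, -2, -1, 1, 2, 3, 4}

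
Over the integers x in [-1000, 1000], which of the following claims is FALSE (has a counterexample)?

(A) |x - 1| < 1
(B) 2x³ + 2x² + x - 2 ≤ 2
(A) x = 0: LHS = |0 - 1| = |-1| = 1; 1 < 1 — FAILS
(B) x = 1: LHS = 2·1³ + 2·1² + 1 - 2 = 3; 3 ≤ 2 — FAILS

Answer: Both A and B are false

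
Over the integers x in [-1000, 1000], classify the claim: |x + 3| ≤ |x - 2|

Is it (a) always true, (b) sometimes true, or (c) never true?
Holds at x = -1: LHS = |(-1) + 3| = |2| = 2, RHS = |(-1) - 2| = |-3| = 3; 2 ≤ 3 — holds
Fails at x = 0: LHS = |0 + 3| = |3| = 3, RHS = |0 - 2| = |-2| = 2; 3 ≤ 2 — FAILS
It is satisfied by some integers in the range but not all.

Answer: Sometimes true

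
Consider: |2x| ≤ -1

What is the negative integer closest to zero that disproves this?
Testing negative integers from -1 downward:
x = -1: LHS = |2·(-1)| = |-2| = 2; 2 ≤ -1 — FAILS  ← closest negative counterexample to 0

Answer: x = -1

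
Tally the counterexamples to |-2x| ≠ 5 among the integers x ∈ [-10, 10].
Track d = LHS − RHS over the integers in [-10, 10]. Equality would need d = 0, but d changes sign only between consecutive integers, jumping over 0:
x = -3: LHS = |-2·(-3)| = |6| = 6; 6 ≠ 5 — holds  (d = 1)
x = -2: LHS = |-2·(-2)| = |4| = 4; 4 ≠ 5 — holds  (d = -1)
x = 2: LHS = |-2·2| = |-4| = 4; 4 ≠ 5 — holds  (d = -1)
x = 3: LHS = |-2·3| = |-6| = 6; 6 ≠ 5 — holds  (d = 1)
Away from these crossings d keeps a constant sign, and checking every integer in [-10, 10] confirms d ≠ 0 throughout. Hence the two sides are never equal, so the relation holds for every integer in [-10, 10].

No counterexample appears in that range.

Answer: 0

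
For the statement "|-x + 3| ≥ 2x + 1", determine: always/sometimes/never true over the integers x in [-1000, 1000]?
Holds at x = 0: LHS = |-0 + 3| = |3| = 3, RHS = 2·0 + 1 = 1; 3 ≥ 1 — holds
Fails at x = 1: LHS = |-1 + 3| = |2| = 2, RHS = 2·1 + 1 = 3; 2 ≥ 3 — FAILS
It is satisfied by some integers in the range but not all.

Answer: Sometimes true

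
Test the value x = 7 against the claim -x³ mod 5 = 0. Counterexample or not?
Substitute x = 7 into the relation:
x = 7: LHS = (-7³) mod 5 = (-343) mod 5 = 2; 2 = 0 — FAILS

Since the claim fails at x = 7, this value is a counterexample.

Answer: Yes, x = 7 is a counterexample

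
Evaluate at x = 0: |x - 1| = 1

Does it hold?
x = 0: LHS = |0 - 1| = |-1| = 1; 1 = 1 — holds

The relation is satisfied at x = 0.

Answer: Yes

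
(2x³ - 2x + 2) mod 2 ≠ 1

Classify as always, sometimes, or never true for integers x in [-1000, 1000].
For a polynomial with integer coefficients, its value mod 2 depends only on x mod 2, so it suffices to check one representative of each residue class, x = 0, 1:
x = 0: LHS = (2·0³ - 2·0 + 2) mod 2 = 2 mod 2 = 0; 0 ≠ 1 — holds
x = 1: LHS = (2·1³ - 2·1 + 2) mod 2 = 2 mod 2 = 0; 0 ≠ 1 — holds
The relation holds in every residue class, so the relation holds for every integer in [-1000, 1000].

No counterexample exists.

Answer: Always true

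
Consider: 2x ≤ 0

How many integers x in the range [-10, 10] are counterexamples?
Counterexamples in [-10, 10]: {1, 2, 3, 4, 5, 6, 7, 8, 9, 10}.

Counting them gives 10 values.

Answer: 10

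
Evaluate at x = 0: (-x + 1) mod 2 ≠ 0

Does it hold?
x = 0: LHS = (-0 + 1) mod 2 = 1 mod 2 = 1; 1 ≠ 0 — holds

The relation is satisfied at x = 0.

Answer: Yes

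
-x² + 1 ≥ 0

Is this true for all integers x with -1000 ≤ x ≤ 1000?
The claim fails at x = 2:
x = 2: LHS = -2² + 1 = -3; -3 ≥ 0 — FAILS

Because a single integer refutes it, the statement is false.

Answer: False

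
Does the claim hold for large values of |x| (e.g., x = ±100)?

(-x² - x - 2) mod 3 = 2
x = 100: LHS = (-100² - 100 - 2) mod 3 = (-10102) mod 3 = 2; 2 = 2 — holds
x = -100: LHS = (-(-100)² - (-100) - 2) mod 3 = (-9902) mod 3 = 1; 1 = 2 — FAILS

Answer: Partially: holds for x = 100, fails for x = -100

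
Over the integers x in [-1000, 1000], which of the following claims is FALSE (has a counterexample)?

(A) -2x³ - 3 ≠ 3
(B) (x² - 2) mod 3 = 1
(A) Track d = LHS − RHS over the integers in [-1000, 1000]. Equality would need d = 0, but d changes sign only between consecutive integers, jumping over 0:
x = -2: LHS = -2·(-2)³ - 3 = 13; 13 ≠ 3 — holds  (d = 10)
x = -1: LHS = -2·(-1)³ - 3 = -1; -1 ≠ 3 — holds  (d = -4)
Away from these crossings d keeps a constant sign, and checking every integer in [-1000, 1000] confirms d ≠ 0 throughout. Hence the two sides are never equal, so the relation holds for every integer in [-1000, 1000].

(B) x = 1: LHS = (1² - 2) mod 3 = (-1) mod 3 = 2; 2 = 1 — FAILS

Only (B) has a counterexample.

Answer: B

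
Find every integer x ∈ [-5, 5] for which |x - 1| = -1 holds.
An absolute value is never negative, so the left side is ≥ 0 for every x, while the right side is -1. Tightest case in [-5, 5] is x = 1:
x = 1: LHS = |1 - 1| = |0| = 0; 0 = -1 — FAILS
Hence LHS − RHS is never 0, i.e. the two sides are never equal, so the claimed relation (=) fails for every integer in [-5, 5].

Answer: None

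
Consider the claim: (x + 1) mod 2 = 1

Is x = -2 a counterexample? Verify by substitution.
Substitute x = -2 into the relation:
x = -2: LHS = ((-2) + 1) mod 2 = (-1) mod 2 = 1; 1 = 1 — holds

The claim holds here, so x = -2 is not a counterexample. (A counterexample exists elsewhere, e.g. x = 1.)

Answer: No, x = -2 is not a counterexample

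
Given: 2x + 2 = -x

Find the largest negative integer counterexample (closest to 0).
Testing negative integers from -1 downward:
x = -1: LHS = 2·(-1) + 2 = 0, RHS = -(-1) = 1; 0 = 1 — FAILS  ← closest negative counterexample to 0

Answer: x = -1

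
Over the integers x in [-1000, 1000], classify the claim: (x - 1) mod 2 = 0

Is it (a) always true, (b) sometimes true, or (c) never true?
Holds at x = 1: LHS = (1 - 1) mod 2 = 0 mod 2 = 0; 0 = 0 — holds
Fails at x = 0: LHS = (0 - 1) mod 2 = (-1) mod 2 = 1; 1 = 0 — FAILS
It is satisfied by some integers in the range but not all.

Answer: Sometimes true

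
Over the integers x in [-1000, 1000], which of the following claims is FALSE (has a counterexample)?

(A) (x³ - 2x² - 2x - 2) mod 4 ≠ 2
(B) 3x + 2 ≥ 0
(A) x = 0: LHS = (0³ - 2·0² - 2·0 - 2) mod 4 = (-2) mod 4 = 2; 2 ≠ 2 — FAILS
(B) x = -1: LHS = 3·(-1) + 2 = -1; -1 ≥ 0 — FAILS

Answer: Both A and B are false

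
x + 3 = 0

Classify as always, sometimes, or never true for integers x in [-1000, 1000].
Holds at x = -3: LHS = (-3) + 3 = 0; 0 = 0 — holds
Fails at x = 0: LHS = 0 + 3 = 3; 3 = 0 — FAILS
It is satisfied by some integers in the range but not all.

Answer: Sometimes true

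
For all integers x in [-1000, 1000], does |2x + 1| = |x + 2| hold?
The claim fails at x = 0:
x = 0: LHS = |2·0 + 1| = |1| = 1, RHS = |0 + 2| = |2| = 2; 1 = 2 — FAILS

Because a single integer refutes it, the statement is false.

Answer: False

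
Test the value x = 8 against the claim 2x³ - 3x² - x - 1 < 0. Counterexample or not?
Substitute x = 8 into the relation:
x = 8: LHS = 2·8³ - 3·8² - 8 - 1 = 823; 823 < 0 — FAILS

Since the claim fails at x = 8, this value is a counterexample.

Answer: Yes, x = 8 is a counterexample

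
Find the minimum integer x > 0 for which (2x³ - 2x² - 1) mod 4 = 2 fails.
Testing positive integers:
x = 1: LHS = (2·1³ - 2·1² - 1) mod 4 = (-1) mod 4 = 3; 3 = 2 — FAILS  ← smallest positive counterexample

Answer: x = 1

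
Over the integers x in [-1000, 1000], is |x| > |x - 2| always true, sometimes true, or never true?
Holds at x = 2: LHS = |2| = 2, RHS = |2 - 2| = |0| = 0; 2 > 0 — holds
Fails at x = 0: LHS = |0| = 0, RHS = |0 - 2| = |-2| = 2; 0 > 2 — FAILS
It is satisfied by some integers in the range but not all.

Answer: Sometimes true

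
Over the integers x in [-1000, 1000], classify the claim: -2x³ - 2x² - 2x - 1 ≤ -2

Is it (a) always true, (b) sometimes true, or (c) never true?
Holds at x = 1: LHS = -2·1³ - 2·1² - 2·1 - 1 = -7; -7 ≤ -2 — holds
Fails at x = 0: LHS = -2·0³ - 2·0² - 2·0 - 1 = -1; -1 ≤ -2 — FAILS
It is satisfied by some integers in the range but not all.

Answer: Sometimes true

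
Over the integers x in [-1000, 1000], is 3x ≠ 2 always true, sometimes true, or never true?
Track d = LHS − RHS over the integers in [-1000, 1000]. Equality would need d = 0, but d changes sign only between consecutive integers, jumping over 0:
x = 0: LHS = 3·0 = 0; 0 ≠ 2 — holds  (d = -2)
x = 1: LHS = 3·1 = 3; 3 ≠ 2 — holds  (d = 1)
Away from these crossings d keeps a constant sign, and checking every integer in [-1000, 1000] confirms d ≠ 0 throughout. Hence the two sides are never equal, so the relation holds for every integer in [-1000, 1000].

No counterexample exists.

Answer: Always true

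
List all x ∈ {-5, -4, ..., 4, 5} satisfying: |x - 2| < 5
Holds for: {-2, -1, 0, 1, 2, 3, 4, 5}
Fails for: {-5, -4, -3}

Answer: {-2, -1, 0, 1, 2, 3, 4, 5}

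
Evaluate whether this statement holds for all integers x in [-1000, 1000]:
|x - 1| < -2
The claim fails at x = 0:
x = 0: LHS = |0 - 1| = |-1| = 1; 1 < -2 — FAILS

Because a single integer refutes it, the statement is false.

Answer: False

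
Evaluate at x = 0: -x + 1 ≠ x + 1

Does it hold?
x = 0: LHS = -0 + 1 = 1, RHS = 0 + 1 = 1; 1 ≠ 1 — FAILS

The relation fails at x = 0, so x = 0 is a counterexample.

Answer: No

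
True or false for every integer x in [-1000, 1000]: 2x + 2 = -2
The claim fails at x = 0:
x = 0: LHS = 2·0 + 2 = 2; 2 = -2 — FAILS

Because a single integer refutes it, the statement is false.

Answer: False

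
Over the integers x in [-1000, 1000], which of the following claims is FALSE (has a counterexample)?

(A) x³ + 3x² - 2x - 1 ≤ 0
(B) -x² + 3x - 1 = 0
(A) x = 1: LHS = 1³ + 3·1² - 2·1 - 1 = 1; 1 ≤ 0 — FAILS
(B) x = 0: LHS = -0² + 3·0 - 1 = -1; -1 = 0 — FAILS

Answer: Both A and B are false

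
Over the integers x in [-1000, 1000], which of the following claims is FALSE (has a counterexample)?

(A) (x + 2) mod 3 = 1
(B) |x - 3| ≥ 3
(A) x = 0: LHS = (0 + 2) mod 3 = 2 mod 3 = 2; 2 = 1 — FAILS
(B) x = 1: LHS = |1 - 3| = |-2| = 2; 2 ≥ 3 — FAILS

Answer: Both A and B are false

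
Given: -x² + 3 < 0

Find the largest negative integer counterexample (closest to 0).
Testing negative integers from -1 downward:
x = -1: LHS = -(-1)² + 3 = 2; 2 < 0 — FAILS  ← closest negative counterexample to 0

Answer: x = -1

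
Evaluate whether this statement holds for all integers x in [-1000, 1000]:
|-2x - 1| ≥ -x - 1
Over all integers in [-1000, 1000], LHS − RHS is smallest at x = -1, where it equals 1:
x = -1: LHS = |-2·(-1) - 1| = |1| = 1, RHS = -(-1) - 1 = 0; 1 ≥ 0 — holds
At the ends of the range:
x = -1000: LHS = |-2·(-1000) - 1| = |1999| = 1999, RHS = -(-1000) - 1 = 999; 1999 ≥ 999 — holds
x = 1000: LHS = |-2·1000 - 1| = |-2001| = 2001, RHS = -1000 - 1 = -1001; 2001 ≥ -1001 — holds
Hence LHS − RHS is never negative, i.e. LHS ≥ RHS throughout, so the relation holds for every integer in [-1000, 1000].

No counterexample exists.

Answer: True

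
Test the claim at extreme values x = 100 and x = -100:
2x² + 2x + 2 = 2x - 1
x = 100: LHS = 2·100² + 2·100 + 2 = 20202, RHS = 2·100 - 1 = 199; 20202 = 199 — FAILS
x = -100: LHS = 2·(-100)² + 2·(-100) + 2 = 19802, RHS = 2·(-100) - 1 = -201; 19802 = -201 — FAILS

Answer: No, fails for both x = 100 and x = -100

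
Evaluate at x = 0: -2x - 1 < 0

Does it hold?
x = 0: LHS = -2·0 - 1 = -1; -1 < 0 — holds

The relation is satisfied at x = 0.

Answer: Yes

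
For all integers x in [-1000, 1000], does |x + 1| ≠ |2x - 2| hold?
The claim fails at x = 3:
x = 3: LHS = |3 + 1| = |4| = 4, RHS = |2·3 - 2| = |4| = 4; 4 ≠ 4 — FAILS

Because a single integer refutes it, the statement is false.

Answer: False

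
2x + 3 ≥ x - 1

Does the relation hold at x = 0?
x = 0: LHS = 2·0 + 3 = 3, RHS = 0 - 1 = -1; 3 ≥ -1 — holds

The relation is satisfied at x = 0.

Answer: Yes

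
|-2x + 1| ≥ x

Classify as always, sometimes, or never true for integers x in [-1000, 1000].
Over all integers in [-1000, 1000], LHS − RHS is smallest at x = 1, where it equals 0:
x = 1: LHS = |-2·1 + 1| = |-1| = 1; 1 ≥ 1 — holds
At the ends of the range:
x = -1000: LHS = |-2·(-1000) + 1| = |2001| = 2001; 2001 ≥ -1000 — holds
x = 1000: LHS = |-2·1000 + 1| = |-1999| = 1999; 1999 ≥ 1000 — holds
Hence LHS − RHS is never negative, i.e. LHS ≥ RHS throughout, so the relation holds for every integer in [-1000, 1000].

No counterexample exists.

Answer: Always true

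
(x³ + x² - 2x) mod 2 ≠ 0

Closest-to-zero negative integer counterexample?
Testing negative integers from -1 downward:
x = -1: LHS = ((-1)³ + (-1)² - 2·(-1)) mod 2 = 2 mod 2 = 0; 0 ≠ 0 — FAILS  ← closest negative counterexample to 0

Answer: x = -1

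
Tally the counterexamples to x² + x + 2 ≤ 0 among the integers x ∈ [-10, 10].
Counterexamples in [-10, 10]: {-10, -9, -8, -7, -6, -5, -4, -3, -2, -1, 0, 1, 2, 3, 4, 5, 6, 7, 8, 9, 10}.

Counting them gives 21 values.

Answer: 21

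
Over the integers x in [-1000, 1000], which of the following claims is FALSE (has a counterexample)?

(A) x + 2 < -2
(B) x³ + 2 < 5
(A) x = 0: LHS = 0 + 2 = 2; 2 < -2 — FAILS
(B) x = 2: LHS = 2³ + 2 = 10; 10 < 5 — FAILS

Answer: Both A and B are false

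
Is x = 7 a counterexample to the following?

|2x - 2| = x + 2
Substitute x = 7 into the relation:
x = 7: LHS = |2·7 - 2| = |12| = 12, RHS = 7 + 2 = 9; 12 = 9 — FAILS

Since the claim fails at x = 7, this value is a counterexample.

Answer: Yes, x = 7 is a counterexample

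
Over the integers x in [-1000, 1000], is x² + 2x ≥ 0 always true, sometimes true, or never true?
Holds at x = 0: LHS = 0² + 2·0 = 0; 0 ≥ 0 — holds
Fails at x = -1: LHS = (-1)² + 2·(-1) = -1; -1 ≥ 0 — FAILS
It is satisfied by some integers in the range but not all.

Answer: Sometimes true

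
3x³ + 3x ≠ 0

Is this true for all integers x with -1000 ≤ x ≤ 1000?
The claim fails at x = 0:
x = 0: LHS = 3·0³ + 3·0 = 0; 0 ≠ 0 — FAILS

Because a single integer refutes it, the statement is false.

Answer: False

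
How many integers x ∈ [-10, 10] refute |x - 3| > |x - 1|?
Counterexamples in [-10, 10]: {2, 3, 4, 5, 6, 7, 8, 9, 10}.

Counting them gives 9 values.

Answer: 9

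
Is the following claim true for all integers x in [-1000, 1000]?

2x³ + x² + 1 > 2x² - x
The claim fails at x = -1:
x = -1: LHS = 2·(-1)³ + (-1)² + 1 = 0, RHS = 2·(-1)² - (-1) = 3; 0 > 3 — FAILS

Because a single integer refutes it, the statement is false.

Answer: False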